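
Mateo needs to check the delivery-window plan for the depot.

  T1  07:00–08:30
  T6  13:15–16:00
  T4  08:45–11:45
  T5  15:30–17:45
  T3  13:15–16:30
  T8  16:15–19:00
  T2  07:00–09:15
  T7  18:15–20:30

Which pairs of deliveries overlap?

Check each pair: they overlap iff neither finishes before the other starts.
Sorted by start: T1, T2, T4, T3, T6, T5, T8, T7.
T2 starts before T1 ends → T1 and T2 overlap.
T4 starts after T1 ends; T1 is clear from here.
T4 starts before T2 ends → T2 and T4 overlap.
T3 starts after T2 ends; T2 is clear from here.
T3 starts after T4 ends; T4 is clear from here.
T6 starts before T3 ends → T3 and T6 overlap.
T5 starts before T3 ends → T3 and T5 overlap.
T8 starts before T3 ends → T3 and T8 overlap.
T7 starts after T3 ends.
T5 starts before T6 ends → T6 and T5 overlap.
T8 starts after T6 ends; T6 is clear from here.
T8 starts before T5 ends → T5 and T8 overlap.
T7 starts after T5 ends.
T7 starts before T8 ends → T8 and T7 overlap.

T1 & T2, T2 & T4, T3 & T5, T3 & T6, T3 & T8, T5 & T6, T5 & T8, T7 & T8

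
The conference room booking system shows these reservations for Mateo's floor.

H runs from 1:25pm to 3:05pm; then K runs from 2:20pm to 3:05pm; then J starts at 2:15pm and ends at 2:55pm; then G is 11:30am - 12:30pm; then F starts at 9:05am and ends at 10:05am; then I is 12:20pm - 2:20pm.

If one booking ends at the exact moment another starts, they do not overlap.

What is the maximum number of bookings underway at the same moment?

3

Walk through starts and ends in time order (an end at T is processed before a start at T):
9:05am start F → 1
10:05am end F → 0
11:30am start G → 1
12:20pm start I → 2
12:30pm end G → 1
1:25pm start H → 2
2:15pm start J → 3
2:20pm end I → 2
2:20pm start K → 3
2:55pm end J → 2
3:05pm end H → 1
3:05pm end K → 0
Peak is 3, at 2:15pm (H, I, J).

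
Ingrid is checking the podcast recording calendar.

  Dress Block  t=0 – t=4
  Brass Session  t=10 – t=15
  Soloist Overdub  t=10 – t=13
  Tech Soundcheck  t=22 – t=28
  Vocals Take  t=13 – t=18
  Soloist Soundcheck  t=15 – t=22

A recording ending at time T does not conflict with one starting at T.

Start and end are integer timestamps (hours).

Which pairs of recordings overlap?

Two intervals overlap when each starts before the other ends.
Sorted by start: Dress Block, Brass Session, Soloist Overdub, Vocals Take, Soloist Soundcheck, Tech Soundcheck.
Brass Session starts after Dress Block ends — done with Dress Block.
Soloist Overdub starts before Brass Session ends → Brass Session and Soloist Overdub overlap.
Vocals Take starts before Brass Session ends → Brass Session and Vocals Take overlap.
Soloist Soundcheck starts exactly when Brass Session ends (back-to-back, no overlap) — done with Brass Session.
Vocals Take starts exactly when Soloist Overdub ends (back-to-back, no overlap) — done with Soloist Overdub.
Soloist Soundcheck starts before Vocals Take ends → Vocals Take and Soloist Soundcheck overlap.
Tech Soundcheck starts after Vocals Take ends.
Tech Soundcheck starts exactly when Soloist Soundcheck ends (back-to-back, no overlap).

Brass Session & Soloist Overdub, Brass Session & Vocals Take, Soloist Soundcheck & Vocals Take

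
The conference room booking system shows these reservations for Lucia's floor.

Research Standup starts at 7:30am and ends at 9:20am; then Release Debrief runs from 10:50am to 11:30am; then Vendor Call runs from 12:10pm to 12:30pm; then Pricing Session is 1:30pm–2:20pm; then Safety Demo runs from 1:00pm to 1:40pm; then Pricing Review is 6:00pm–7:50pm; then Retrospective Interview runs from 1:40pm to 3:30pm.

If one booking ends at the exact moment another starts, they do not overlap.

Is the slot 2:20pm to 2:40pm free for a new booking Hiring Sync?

No — it overlaps Retrospective Interview

Research Standup: ends 9:20am at or before Hiring Sync starts 2:20pm → clear.
Release Debrief: ends 11:30am at or before Hiring Sync starts 2:20pm → clear.
Vendor Call: ends 12:30pm at or before Hiring Sync starts 2:20pm → clear.
Safety Demo: ends 1:40pm at or before Hiring Sync starts 2:20pm → clear.
Pricing Session: ends 2:20pm at or before Hiring Sync starts 2:20pm → clear.
Retrospective Interview: starts 1:40pm before Hiring Sync ends 2:40pm, and ends 3:30pm after Hiring Sync starts 2:20pm → overlap.
Pricing Review: starts 6:00pm at or after Hiring Sync ends 2:40pm → clear.
Hiring Sync overlaps Retrospective Interview.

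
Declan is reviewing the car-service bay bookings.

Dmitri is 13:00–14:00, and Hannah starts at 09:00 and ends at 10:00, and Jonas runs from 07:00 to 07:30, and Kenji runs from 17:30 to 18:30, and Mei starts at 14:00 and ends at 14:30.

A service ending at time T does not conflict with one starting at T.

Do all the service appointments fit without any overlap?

Yes

Sorted by start: Jonas, Hannah, Dmitri, Mei, Kenji.
Hannah starts after Jonas ends, so nothing later overlaps Jonas either.
Dmitri starts after Hannah ends, so nothing later overlaps Hannah either.
Mei starts exactly when Dmitri ends (back-to-back, no overlap), so nothing later overlaps Dmitri either.
Kenji starts after Mei ends.
Every pair is clear; the schedule has no overlaps.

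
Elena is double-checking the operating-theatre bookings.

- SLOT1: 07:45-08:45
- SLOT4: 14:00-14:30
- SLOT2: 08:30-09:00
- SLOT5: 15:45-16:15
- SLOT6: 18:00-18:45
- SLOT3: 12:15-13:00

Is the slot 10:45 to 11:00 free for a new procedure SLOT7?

SLOT1: ends 08:45 at or before SLOT7 starts 10:45 → clear.
SLOT2: ends 09:00 at or before SLOT7 starts 10:45 → clear.
SLOT3: starts 12:15 at or after SLOT7 ends 11:00 → clear.
SLOT4: starts 14:00 at or after SLOT7 ends 11:00 → clear.
SLOT5: starts 15:45 at or after SLOT7 ends 11:00 → clear.
SLOT6: starts 18:00 at or after SLOT7 ends 11:00 → clear.

Yes — the slot is free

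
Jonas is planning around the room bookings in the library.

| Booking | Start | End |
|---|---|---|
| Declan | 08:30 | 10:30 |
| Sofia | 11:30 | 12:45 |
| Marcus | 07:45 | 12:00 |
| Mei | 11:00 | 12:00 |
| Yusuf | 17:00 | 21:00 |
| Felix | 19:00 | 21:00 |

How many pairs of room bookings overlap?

5

Sorted by start: Marcus, Declan, Mei, Sofia, Yusuf, Felix.
Declan starts before Marcus ends → Marcus and Declan overlap.
Mei starts before Marcus ends → Marcus and Mei overlap.
Sofia starts before Marcus ends → Marcus and Sofia overlap.
Yusuf starts after Marcus ends, so nothing later overlaps Marcus either.
Mei starts after Declan ends, so nothing later overlaps Declan either.
Sofia starts before Mei ends → Mei and Sofia overlap.
Yusuf starts after Mei ends, so nothing later overlaps Mei either.
Yusuf starts after Sofia ends, so nothing later overlaps Sofia either.
Felix starts before Yusuf ends → Yusuf and Felix overlap.
Overlapping pairs: Declan & Marcus, Felix & Yusuf, Marcus & Mei, Marcus & Sofia, Mei & Sofia — 5 in total.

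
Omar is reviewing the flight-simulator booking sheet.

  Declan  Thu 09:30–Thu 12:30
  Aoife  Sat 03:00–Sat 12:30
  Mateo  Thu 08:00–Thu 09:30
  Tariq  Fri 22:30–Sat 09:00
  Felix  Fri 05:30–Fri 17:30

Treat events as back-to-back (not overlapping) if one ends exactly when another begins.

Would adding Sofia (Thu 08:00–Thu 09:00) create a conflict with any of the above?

Yes — it overlaps Mateo

Mateo: starts Thu 08:00 before Sofia ends Thu 09:00, and ends Thu 09:30 after Sofia starts Thu 08:00 → overlap.
Declan: starts Thu 09:30 at or after Sofia ends Thu 09:00 → clear.
Felix: starts Fri 05:30 at or after Sofia ends Thu 09:00 → clear.
Tariq: starts Fri 22:30 at or after Sofia ends Thu 09:00 → clear.
Aoife: starts Sat 03:00 at or after Sofia ends Thu 09:00 → clear.
Sofia overlaps Mateo.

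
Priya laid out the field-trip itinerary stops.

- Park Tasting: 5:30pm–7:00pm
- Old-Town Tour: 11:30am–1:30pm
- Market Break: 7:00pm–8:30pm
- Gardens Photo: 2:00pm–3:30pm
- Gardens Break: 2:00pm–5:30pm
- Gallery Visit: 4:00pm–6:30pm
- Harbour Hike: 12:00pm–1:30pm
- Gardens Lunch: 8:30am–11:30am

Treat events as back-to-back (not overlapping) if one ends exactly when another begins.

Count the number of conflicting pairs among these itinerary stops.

Sorted by start: Gardens Lunch, Old-Town Tour, Harbour Hike, Gardens Photo, Gardens Break, Gallery Visit, Park Tasting, Market Break.
Old-Town Tour starts exactly when Gardens Lunch ends (back-to-back, no overlap), so nothing later overlaps Gardens Lunch either.
Harbour Hike starts before Old-Town Tour ends → Old-Town Tour and Harbour Hike overlap.
Gardens Photo starts after Old-Town Tour ends, so nothing later overlaps Old-Town Tour either.
Gardens Photo starts after Harbour Hike ends, so nothing later overlaps Harbour Hike either.
Gardens Break starts before Gardens Photo ends → Gardens Photo and Gardens Break overlap.
Gallery Visit starts after Gardens Photo ends, so nothing later overlaps Gardens Photo either.
Gallery Visit starts before Gardens Break ends → Gardens Break and Gallery Visit overlap.
Park Tasting starts exactly when Gardens Break ends (back-to-back, no overlap), so nothing later overlaps Gardens Break either.
Park Tasting starts before Gallery Visit ends → Gallery Visit and Park Tasting overlap.
Market Break starts after Gallery Visit ends.
Market Break starts exactly when Park Tasting ends (back-to-back, no overlap).
Overlapping pairs: Gallery Visit & Gardens Break, Gallery Visit & Park Tasting, Gardens Break & Gardens Photo, Harbour Hike & Old-Town Tour — 4 in total.

4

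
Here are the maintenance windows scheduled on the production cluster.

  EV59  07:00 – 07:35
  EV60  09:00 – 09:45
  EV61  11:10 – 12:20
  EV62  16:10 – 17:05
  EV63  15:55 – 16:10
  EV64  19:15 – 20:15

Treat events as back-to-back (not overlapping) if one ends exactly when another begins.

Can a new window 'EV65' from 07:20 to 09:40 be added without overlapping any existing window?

No — it overlaps EV59, EV60

EV59: starts 07:00 before EV65 ends 09:40, and ends 07:35 after EV65 starts 07:20 → overlap.
EV60: starts 09:00 before EV65 ends 09:40, and ends 09:45 after EV65 starts 07:20 → overlap.
EV61: starts 11:10 at or after EV65 ends 09:40 → clear.
EV63: starts 15:55 at or after EV65 ends 09:40 → clear.
EV62: starts 16:10 at or after EV65 ends 09:40 → clear.
EV64: starts 19:15 at or after EV65 ends 09:40 → clear.
EV65 overlaps EV59, EV60.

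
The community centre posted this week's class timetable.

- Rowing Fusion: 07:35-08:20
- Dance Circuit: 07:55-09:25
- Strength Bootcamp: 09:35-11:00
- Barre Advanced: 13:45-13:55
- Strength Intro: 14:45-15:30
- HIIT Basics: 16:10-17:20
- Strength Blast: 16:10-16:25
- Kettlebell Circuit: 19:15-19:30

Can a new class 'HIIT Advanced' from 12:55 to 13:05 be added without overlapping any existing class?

Yes — the slot is free

Rowing Fusion: ends 08:20 at or before HIIT Advanced starts 12:55 → clear.
Dance Circuit: ends 09:25 at or before HIIT Advanced starts 12:55 → clear.
Strength Bootcamp: ends 11:00 at or before HIIT Advanced starts 12:55 → clear.
Barre Advanced: starts 13:45 at or after HIIT Advanced ends 13:05 → clear.
Strength Intro: starts 14:45 at or after HIIT Advanced ends 13:05 → clear.
HIIT Basics: starts 16:10 at or after HIIT Advanced ends 13:05 → clear.
Strength Blast: starts 16:10 at or after HIIT Advanced ends 13:05 → clear.
Kettlebell Circuit: starts 19:15 at or after HIIT Advanced ends 13:05 → clear.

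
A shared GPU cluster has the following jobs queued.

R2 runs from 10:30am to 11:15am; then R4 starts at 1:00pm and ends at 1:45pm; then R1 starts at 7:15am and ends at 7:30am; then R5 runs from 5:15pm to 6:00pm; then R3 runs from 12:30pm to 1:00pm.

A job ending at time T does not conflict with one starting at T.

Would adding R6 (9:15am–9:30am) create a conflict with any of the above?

No — it doesn't clash with anything

R1: ends 7:30am at or before R6 starts 9:15am → clear.
R2: starts 10:30am at or after R6 ends 9:30am → clear.
R3: starts 12:30pm at or after R6 ends 9:30am → clear.
R4: starts 1:00pm at or after R6 ends 9:30am → clear.
R5: starts 5:15pm at or after R6 ends 9:30am → clear.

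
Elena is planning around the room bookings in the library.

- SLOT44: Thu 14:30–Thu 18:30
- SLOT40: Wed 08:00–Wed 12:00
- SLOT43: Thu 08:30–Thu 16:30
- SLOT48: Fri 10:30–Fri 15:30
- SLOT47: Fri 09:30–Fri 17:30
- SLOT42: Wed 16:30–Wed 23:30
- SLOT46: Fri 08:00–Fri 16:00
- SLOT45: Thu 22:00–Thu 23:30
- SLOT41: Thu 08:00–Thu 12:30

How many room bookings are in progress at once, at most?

Sort all start/end points and keep a running count:
Wed 08:00 start SLOT40 → 1
Wed 12:00 end SLOT40 → 0
Wed 16:30 start SLOT42 → 1
Wed 23:30 end SLOT42 → 0
Thu 08:00 start SLOT41 → 1
Thu 08:30 start SLOT43 → 2
Thu 12:30 end SLOT41 → 1
Thu 14:30 start SLOT44 → 2
Thu 16:30 end SLOT43 → 1
Thu 18:30 end SLOT44 → 0
Thu 22:00 start SLOT45 → 1
Thu 23:30 end SLOT45 → 0
Fri 08:00 start SLOT46 → 1
Fri 09:30 start SLOT47 → 2
Fri 10:30 start SLOT48 → 3
Fri 15:30 end SLOT48 → 2
Fri 16:00 end SLOT46 → 1
Fri 17:30 end SLOT47 → 0
Peak is 3, at Fri 10:30 (SLOT46, SLOT47, SLOT48).

3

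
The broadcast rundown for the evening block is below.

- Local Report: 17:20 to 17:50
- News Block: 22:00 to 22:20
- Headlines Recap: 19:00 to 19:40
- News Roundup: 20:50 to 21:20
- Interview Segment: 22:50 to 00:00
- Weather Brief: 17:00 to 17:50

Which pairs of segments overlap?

Local Report & Weather Brief

Sorted by start: Weather Brief, Local Report, Headlines Recap, News Roundup, News Block, Interview Segment.
Local Report starts before Weather Brief ends → Weather Brief and Local Report overlap.
Headlines Recap starts after Weather Brief ends, so Weather Brief has no further overlaps.
Headlines Recap starts after Local Report ends, so Local Report has no further overlaps.
News Roundup starts after Headlines Recap ends, so Headlines Recap has no further overlaps.
News Block starts after News Roundup ends, so News Roundup has no further overlaps.
Interview Segment starts after News Block ends.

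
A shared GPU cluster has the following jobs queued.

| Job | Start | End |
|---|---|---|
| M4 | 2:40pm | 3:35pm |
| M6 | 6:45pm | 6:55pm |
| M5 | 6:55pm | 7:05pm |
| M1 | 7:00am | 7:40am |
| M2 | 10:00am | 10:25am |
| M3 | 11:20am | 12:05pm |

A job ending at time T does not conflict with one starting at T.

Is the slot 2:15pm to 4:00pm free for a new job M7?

No — it overlaps M4

M1: ends 7:40am at or before M7 starts 2:15pm → clear.
M2: ends 10:25am at or before M7 starts 2:15pm → clear.
M3: ends 12:05pm at or before M7 starts 2:15pm → clear.
M4: starts 2:40pm before M7 ends 4:00pm, and ends 3:35pm after M7 starts 2:15pm → overlap.
M6: starts 6:45pm at or after M7 ends 4:00pm → clear.
M5: starts 6:55pm at or after M7 ends 4:00pm → clear.
M7 overlaps M4.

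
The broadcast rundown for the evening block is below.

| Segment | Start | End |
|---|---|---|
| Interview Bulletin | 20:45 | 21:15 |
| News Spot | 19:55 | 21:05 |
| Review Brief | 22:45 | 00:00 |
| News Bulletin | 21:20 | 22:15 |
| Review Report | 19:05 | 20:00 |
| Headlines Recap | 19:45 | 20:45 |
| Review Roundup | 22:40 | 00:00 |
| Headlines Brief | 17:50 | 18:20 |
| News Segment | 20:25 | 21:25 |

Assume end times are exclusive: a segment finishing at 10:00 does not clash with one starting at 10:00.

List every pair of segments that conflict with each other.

Sorted by start: Headlines Brief, Review Report, Headlines Recap, News Spot, News Segment, Interview Bulletin, News Bulletin, Review Roundup, Review Brief.
Review Report starts after Headlines Brief ends; Headlines Brief is clear from here.
Headlines Recap starts before Review Report ends → Review Report and Headlines Recap overlap.
News Spot starts before Review Report ends → Review Report and News Spot overlap.
News Segment starts after Review Report ends; Review Report is clear from here.
News Spot starts before Headlines Recap ends → Headlines Recap and News Spot overlap.
News Segment starts before Headlines Recap ends → Headlines Recap and News Segment overlap.
Interview Bulletin starts exactly when Headlines Recap ends (back-to-back, no overlap); Headlines Recap is clear from here.
News Segment starts before News Spot ends → News Spot and News Segment overlap.
Interview Bulletin starts before News Spot ends → News Spot and Interview Bulletin overlap.
News Bulletin starts after News Spot ends; News Spot is clear from here.
Interview Bulletin starts before News Segment ends → News Segment and Interview Bulletin overlap.
News Bulletin starts before News Segment ends → News Segment and News Bulletin overlap.
Review Roundup starts after News Segment ends; News Segment is clear from here.
News Bulletin starts after Interview Bulletin ends; Interview Bulletin is clear from here.
Review Roundup starts after News Bulletin ends; News Bulletin is clear from here.
Review Brief starts before Review Roundup ends → Review Roundup and Review Brief overlap.

Headlines Recap & News Segment, Headlines Recap & News Spot, Headlines Recap & Review Report, Interview Bulletin & News Segment, Interview Bulletin & News Spot, News Bulletin & News Segment, News Segment & News Spot, News Spot & Review Report, Review Brief & Review Roundup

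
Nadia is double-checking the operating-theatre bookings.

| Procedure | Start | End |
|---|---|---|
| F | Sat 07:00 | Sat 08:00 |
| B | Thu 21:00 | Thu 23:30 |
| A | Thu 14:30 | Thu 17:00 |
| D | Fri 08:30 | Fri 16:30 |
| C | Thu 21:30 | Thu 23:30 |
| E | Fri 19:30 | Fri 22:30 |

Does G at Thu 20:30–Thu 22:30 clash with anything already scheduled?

A: ends Thu 17:00 at or before G starts Thu 20:30 → clear.
B: starts Thu 21:00 before G ends Thu 22:30, and ends Thu 23:30 after G starts Thu 20:30 → overlap.
C: starts Thu 21:30 before G ends Thu 22:30, and ends Thu 23:30 after G starts Thu 20:30 → overlap.
D: starts Fri 08:30 at or after G ends Thu 22:30 → clear.
E: starts Fri 19:30 at or after G ends Thu 22:30 → clear.
F: starts Sat 07:00 at or after G ends Thu 22:30 → clear.
G overlaps B, C.

Yes — it overlaps B, C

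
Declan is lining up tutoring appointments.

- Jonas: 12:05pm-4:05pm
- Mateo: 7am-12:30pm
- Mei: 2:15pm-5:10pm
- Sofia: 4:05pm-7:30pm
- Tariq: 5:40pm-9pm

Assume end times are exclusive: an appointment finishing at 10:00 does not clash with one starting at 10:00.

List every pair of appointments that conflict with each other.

Jonas & Mateo, Jonas & Mei, Mei & Sofia, Sofia & Tariq

Check each pair: they overlap iff neither finishes before the other starts.
Sorted by start: Mateo, Jonas, Mei, Sofia, Tariq.
Jonas starts before Mateo ends → Mateo and Jonas overlap.
Mei starts after Mateo ends, so Mateo has no further overlaps.
Mei starts before Jonas ends → Jonas and Mei overlap.
Sofia starts exactly when Jonas ends (back-to-back, no overlap), so Jonas has no further overlaps.
Sofia starts before Mei ends → Mei and Sofia overlap.
Tariq starts after Mei ends.
Tariq starts before Sofia ends → Sofia and Tariq overlap.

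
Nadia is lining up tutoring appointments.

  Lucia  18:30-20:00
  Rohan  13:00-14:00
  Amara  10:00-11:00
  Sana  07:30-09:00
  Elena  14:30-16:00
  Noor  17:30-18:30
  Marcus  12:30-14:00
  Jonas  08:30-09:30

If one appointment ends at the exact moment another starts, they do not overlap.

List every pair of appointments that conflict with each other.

Jonas & Sana, Marcus & Rohan

Sorted by start: Sana, Jonas, Amara, Marcus, Rohan, Elena, Noor, Lucia.
Jonas starts before Sana ends → Sana and Jonas overlap.
Amara starts after Sana ends — done with Sana.
Amara starts after Jonas ends — done with Jonas.
Marcus starts after Amara ends — done with Amara.
Rohan starts before Marcus ends → Marcus and Rohan overlap.
Elena starts after Marcus ends — done with Marcus.
Elena starts after Rohan ends — done with Rohan.
Noor starts after Elena ends — done with Elena.
Lucia starts exactly when Noor ends (back-to-back, no overlap).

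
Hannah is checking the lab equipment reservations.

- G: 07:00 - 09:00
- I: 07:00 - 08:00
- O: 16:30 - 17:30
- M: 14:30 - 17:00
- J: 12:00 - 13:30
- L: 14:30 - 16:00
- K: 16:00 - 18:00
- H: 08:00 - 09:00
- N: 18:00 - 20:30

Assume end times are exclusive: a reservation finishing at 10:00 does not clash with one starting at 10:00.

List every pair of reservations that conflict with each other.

Two intervals overlap when each starts before the other ends.
Sorted by start: G, I, H, J, L, M, K, O, N.
I starts before G ends → G and I overlap.
H starts before G ends → G and H overlap.
J starts after G ends, so G has no further overlaps.
H starts exactly when I ends (back-to-back, no overlap), so I has no further overlaps.
J starts after H ends, so H has no further overlaps.
L starts after J ends, so J has no further overlaps.
M starts before L ends → L and M overlap.
K starts exactly when L ends (back-to-back, no overlap), so L has no further overlaps.
K starts before M ends → M and K overlap.
O starts before M ends → M and O overlap.
N starts after M ends.
O starts before K ends → K and O overlap.
N starts exactly when K ends (back-to-back, no overlap).
N starts after O ends.

G & H, G & I, K & M, K & O, L & M, M & O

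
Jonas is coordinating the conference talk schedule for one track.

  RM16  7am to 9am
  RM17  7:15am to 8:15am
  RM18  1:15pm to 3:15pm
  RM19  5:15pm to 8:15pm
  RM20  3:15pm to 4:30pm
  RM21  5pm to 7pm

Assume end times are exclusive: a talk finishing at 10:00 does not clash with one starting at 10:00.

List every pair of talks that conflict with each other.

RM16 & RM17, RM19 & RM21

Two intervals overlap when each starts before the other ends.
Sorted by start: RM16, RM17, RM18, RM20, RM21, RM19.
RM17 starts before RM16 ends → RM16 and RM17 overlap.
RM18 starts after RM16 ends; RM16 is clear from here.
RM18 starts after RM17 ends; RM17 is clear from here.
RM20 starts exactly when RM18 ends (back-to-back, no overlap); RM18 is clear from here.
RM21 starts after RM20 ends; RM20 is clear from here.
RM19 starts before RM21 ends → RM21 and RM19 overlap.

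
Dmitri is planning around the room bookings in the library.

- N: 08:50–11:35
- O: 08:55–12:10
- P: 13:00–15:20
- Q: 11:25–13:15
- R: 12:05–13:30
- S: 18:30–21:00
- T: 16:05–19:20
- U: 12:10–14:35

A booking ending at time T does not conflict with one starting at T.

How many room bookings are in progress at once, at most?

4

Walk through starts and ends in time order (an end at T is processed before a start at T):
08:50 start N → 1
08:55 start O → 2
11:25 start Q → 3
11:35 end N → 2
12:05 start R → 3
12:10 end O → 2
12:10 start U → 3
13:00 start P → 4
13:15 end Q → 3
13:30 end R → 2
14:35 end U → 1
15:20 end P → 0
16:05 start T → 1
18:30 start S → 2
19:20 end T → 1
21:00 end S → 0
Peak is 4, at 13:00 (P, Q, R, U).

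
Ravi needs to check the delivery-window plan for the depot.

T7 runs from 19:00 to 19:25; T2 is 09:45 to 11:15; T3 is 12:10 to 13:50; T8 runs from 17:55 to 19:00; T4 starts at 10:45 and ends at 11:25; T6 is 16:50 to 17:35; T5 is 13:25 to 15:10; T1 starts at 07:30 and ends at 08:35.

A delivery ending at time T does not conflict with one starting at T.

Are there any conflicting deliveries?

Yes

Two intervals overlap when each starts before the other ends.
Sorted by start: T1, T2, T4, T3, T5, T6, T8, T7.
T2 starts after T1 ends — done with T1.
T4 starts before T2 ends → T2 and T4 overlap.
That's a conflict, so the schedule is not conflict-free.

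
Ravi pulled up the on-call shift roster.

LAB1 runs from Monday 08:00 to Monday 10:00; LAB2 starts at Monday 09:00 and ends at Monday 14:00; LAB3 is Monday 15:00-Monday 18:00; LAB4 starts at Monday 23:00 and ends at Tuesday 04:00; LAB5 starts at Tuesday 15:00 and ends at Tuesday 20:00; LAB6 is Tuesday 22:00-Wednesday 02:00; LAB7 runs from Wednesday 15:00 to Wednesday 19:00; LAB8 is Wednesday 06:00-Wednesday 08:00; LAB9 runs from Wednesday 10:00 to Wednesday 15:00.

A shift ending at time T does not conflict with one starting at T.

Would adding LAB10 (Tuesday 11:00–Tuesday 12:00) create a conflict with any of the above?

No — it doesn't clash with anything

LAB1: ends Monday 10:00 at or before LAB10 starts Tuesday 11:00 → clear.
LAB2: ends Monday 14:00 at or before LAB10 starts Tuesday 11:00 → clear.
LAB3: ends Monday 18:00 at or before LAB10 starts Tuesday 11:00 → clear.
LAB4: ends Tuesday 04:00 at or before LAB10 starts Tuesday 11:00 → clear.
LAB5: starts Tuesday 15:00 at or after LAB10 ends Tuesday 12:00 → clear.
LAB6: starts Tuesday 22:00 at or after LAB10 ends Tuesday 12:00 → clear.
LAB8: starts Wednesday 06:00 at or after LAB10 ends Tuesday 12:00 → clear.
LAB9: starts Wednesday 10:00 at or after LAB10 ends Tuesday 12:00 → clear.
LAB7: starts Wednesday 15:00 at or after LAB10 ends Tuesday 12:00 → clear.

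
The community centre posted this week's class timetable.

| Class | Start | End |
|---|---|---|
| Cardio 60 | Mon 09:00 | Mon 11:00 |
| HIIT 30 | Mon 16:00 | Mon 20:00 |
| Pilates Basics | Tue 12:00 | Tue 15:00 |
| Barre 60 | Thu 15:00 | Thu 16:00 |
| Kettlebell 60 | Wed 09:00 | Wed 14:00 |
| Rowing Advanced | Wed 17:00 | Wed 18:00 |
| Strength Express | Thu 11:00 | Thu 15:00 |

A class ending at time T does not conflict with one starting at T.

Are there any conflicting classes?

Two intervals overlap when each starts before the other ends.
Sorted by start: Cardio 60, HIIT 30, Pilates Basics, Kettlebell 60, Rowing Advanced, Strength Express, Barre 60.
HIIT 30 starts after Cardio 60 ends; Cardio 60 is clear from here.
Pilates Basics starts after HIIT 30 ends; HIIT 30 is clear from here.
Kettlebell 60 starts after Pilates Basics ends; Pilates Basics is clear from here.
Rowing Advanced starts after Kettlebell 60 ends; Kettlebell 60 is clear from here.
Strength Express starts after Rowing Advanced ends; Rowing Advanced is clear from here.
Barre 60 starts exactly when Strength Express ends (back-to-back, no overlap).
Every pair is clear; the schedule has no overlaps.

No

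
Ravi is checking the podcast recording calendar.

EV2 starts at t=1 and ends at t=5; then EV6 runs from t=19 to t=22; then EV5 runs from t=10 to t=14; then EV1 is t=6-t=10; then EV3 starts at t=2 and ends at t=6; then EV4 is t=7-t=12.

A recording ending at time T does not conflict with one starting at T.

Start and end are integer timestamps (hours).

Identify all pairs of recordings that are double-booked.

Sorted by start: EV2, EV3, EV1, EV4, EV5, EV6.
EV3 starts before EV2 ends → EV2 and EV3 overlap.
EV1 starts after EV2 ends, so nothing later overlaps EV2 either.
EV1 starts exactly when EV3 ends (back-to-back, no overlap), so nothing later overlaps EV3 either.
EV4 starts before EV1 ends → EV1 and EV4 overlap.
EV5 starts exactly when EV1 ends (back-to-back, no overlap), so nothing later overlaps EV1 either.
EV5 starts before EV4 ends → EV4 and EV5 overlap.
EV6 starts after EV4 ends.
EV6 starts after EV5 ends.

EV1 & EV4, EV2 & EV3, EV4 & EV5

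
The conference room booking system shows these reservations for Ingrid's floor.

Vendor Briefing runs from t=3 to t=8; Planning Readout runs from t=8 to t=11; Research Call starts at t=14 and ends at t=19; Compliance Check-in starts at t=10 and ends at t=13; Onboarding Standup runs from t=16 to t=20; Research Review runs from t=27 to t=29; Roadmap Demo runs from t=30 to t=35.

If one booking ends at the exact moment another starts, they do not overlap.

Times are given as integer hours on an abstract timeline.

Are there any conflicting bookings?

Yes

Sorted by start: Vendor Briefing, Planning Readout, Compliance Check-in, Research Call, Onboarding Standup, Research Review, Roadmap Demo.
Planning Readout starts exactly when Vendor Briefing ends (back-to-back, no overlap); Vendor Briefing is clear from here.
Compliance Check-in starts before Planning Readout ends → Planning Readout and Compliance Check-in overlap.
That's a conflict, so the schedule is not conflict-free.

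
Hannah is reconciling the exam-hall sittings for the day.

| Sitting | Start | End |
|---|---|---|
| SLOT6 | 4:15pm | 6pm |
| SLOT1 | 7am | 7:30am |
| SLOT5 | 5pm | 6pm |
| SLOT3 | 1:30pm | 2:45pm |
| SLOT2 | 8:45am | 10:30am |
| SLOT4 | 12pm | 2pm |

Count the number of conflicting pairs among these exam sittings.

Sorted by start: SLOT1, SLOT2, SLOT4, SLOT3, SLOT6, SLOT5.
SLOT2 starts after SLOT1 ends; SLOT1 is clear from here.
SLOT4 starts after SLOT2 ends; SLOT2 is clear from here.
SLOT3 starts before SLOT4 ends → SLOT4 and SLOT3 overlap.
SLOT6 starts after SLOT4 ends; SLOT4 is clear from here.
SLOT6 starts after SLOT3 ends; SLOT3 is clear from here.
SLOT5 starts before SLOT6 ends → SLOT6 and SLOT5 overlap.
Overlapping pairs: SLOT3 & SLOT4, SLOT5 & SLOT6 — 2 in total.

2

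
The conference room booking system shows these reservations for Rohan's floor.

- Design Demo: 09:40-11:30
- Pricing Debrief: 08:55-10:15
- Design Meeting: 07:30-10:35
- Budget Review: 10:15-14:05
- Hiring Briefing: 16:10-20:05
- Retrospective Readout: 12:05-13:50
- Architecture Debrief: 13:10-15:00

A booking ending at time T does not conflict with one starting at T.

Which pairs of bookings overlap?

Check each pair: they overlap iff neither finishes before the other starts.
Sorted by start: Design Meeting, Pricing Debrief, Design Demo, Budget Review, Retrospective Readout, Architecture Debrief, Hiring Briefing.
Pricing Debrief starts before Design Meeting ends → Design Meeting and Pricing Debrief overlap.
Design Demo starts before Design Meeting ends → Design Meeting and Design Demo overlap.
Budget Review starts before Design Meeting ends → Design Meeting and Budget Review overlap.
Retrospective Readout starts after Design Meeting ends, so Design Meeting has no further overlaps.
Design Demo starts before Pricing Debrief ends → Pricing Debrief and Design Demo overlap.
Budget Review starts exactly when Pricing Debrief ends (back-to-back, no overlap), so Pricing Debrief has no further overlaps.
Budget Review starts before Design Demo ends → Design Demo and Budget Review overlap.
Retrospective Readout starts after Design Demo ends, so Design Demo has no further overlaps.
Retrospective Readout starts before Budget Review ends → Budget Review and Retrospective Readout overlap.
Architecture Debrief starts before Budget Review ends → Budget Review and Architecture Debrief overlap.
Hiring Briefing starts after Budget Review ends.
Architecture Debrief starts before Retrospective Readout ends → Retrospective Readout and Architecture Debrief overlap.
Hiring Briefing starts after Retrospective Readout ends.
Hiring Briefing starts after Architecture Debrief ends.

Architecture Debrief & Budget Review, Architecture Debrief & Retrospective Readout, Budget Review & Design Demo, Budget Review & Design Meeting, Budget Review & Retrospective Readout, Design Demo & Design Meeting, Design Demo & Pricing Debrief, Design Meeting & Pricing Debrief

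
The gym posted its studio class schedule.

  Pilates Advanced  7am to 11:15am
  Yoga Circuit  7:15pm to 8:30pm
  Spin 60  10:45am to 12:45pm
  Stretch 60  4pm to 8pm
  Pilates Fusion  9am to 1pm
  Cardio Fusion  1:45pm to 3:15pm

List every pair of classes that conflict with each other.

Sorted by start: Pilates Advanced, Pilates Fusion, Spin 60, Cardio Fusion, Stretch 60, Yoga Circuit.
Pilates Fusion starts before Pilates Advanced ends → Pilates Advanced and Pilates Fusion overlap.
Spin 60 starts before Pilates Advanced ends → Pilates Advanced and Spin 60 overlap.
Cardio Fusion starts after Pilates Advanced ends; Pilates Advanced is clear from here.
Spin 60 starts before Pilates Fusion ends → Pilates Fusion and Spin 60 overlap.
Cardio Fusion starts after Pilates Fusion ends; Pilates Fusion is clear from here.
Cardio Fusion starts after Spin 60 ends; Spin 60 is clear from here.
Stretch 60 starts after Cardio Fusion ends; Cardio Fusion is clear from here.
Yoga Circuit starts before Stretch 60 ends → Stretch 60 and Yoga Circuit overlap.

Pilates Advanced & Pilates Fusion, Pilates Advanced & Spin 60, Pilates Fusion & Spin 60, Stretch 60 & Yoga Circuit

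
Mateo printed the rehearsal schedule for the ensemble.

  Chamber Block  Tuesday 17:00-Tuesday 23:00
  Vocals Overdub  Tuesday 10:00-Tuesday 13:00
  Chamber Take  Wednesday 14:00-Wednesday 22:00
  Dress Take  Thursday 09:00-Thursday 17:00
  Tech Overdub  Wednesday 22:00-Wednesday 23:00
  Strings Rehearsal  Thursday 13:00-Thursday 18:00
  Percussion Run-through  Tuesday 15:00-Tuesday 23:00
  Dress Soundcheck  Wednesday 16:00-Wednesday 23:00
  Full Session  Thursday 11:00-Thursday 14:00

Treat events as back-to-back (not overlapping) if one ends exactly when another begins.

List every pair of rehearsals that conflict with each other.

Sorted by start: Vocals Overdub, Percussion Run-through, Chamber Block, Chamber Take, Dress Soundcheck, Tech Overdub, Dress Take, Full Session, Strings Rehearsal.
Percussion Run-through starts after Vocals Overdub ends, so nothing later overlaps Vocals Overdub either.
Chamber Block starts before Percussion Run-through ends → Percussion Run-through and Chamber Block overlap.
Chamber Take starts after Percussion Run-through ends, so nothing later overlaps Percussion Run-through either.
Chamber Take starts after Chamber Block ends, so nothing later overlaps Chamber Block either.
Dress Soundcheck starts before Chamber Take ends → Chamber Take and Dress Soundcheck overlap.
Tech Overdub starts exactly when Chamber Take ends (back-to-back, no overlap), so nothing later overlaps Chamber Take either.
Tech Overdub starts before Dress Soundcheck ends → Dress Soundcheck and Tech Overdub overlap.
Dress Take starts after Dress Soundcheck ends, so nothing later overlaps Dress Soundcheck either.
Dress Take starts after Tech Overdub ends, so nothing later overlaps Tech Overdub either.
Full Session starts before Dress Take ends → Dress Take and Full Session overlap.
Strings Rehearsal starts before Dress Take ends → Dress Take and Strings Rehearsal overlap.
Strings Rehearsal starts before Full Session ends → Full Session and Strings Rehearsal overlap.

Chamber Block & Percussion Run-through, Chamber Take & Dress Soundcheck, Dress Soundcheck & Tech Overdub, Dress Take & Full Session, Dress Take & Strings Rehearsal, Full Session & Strings Rehearsal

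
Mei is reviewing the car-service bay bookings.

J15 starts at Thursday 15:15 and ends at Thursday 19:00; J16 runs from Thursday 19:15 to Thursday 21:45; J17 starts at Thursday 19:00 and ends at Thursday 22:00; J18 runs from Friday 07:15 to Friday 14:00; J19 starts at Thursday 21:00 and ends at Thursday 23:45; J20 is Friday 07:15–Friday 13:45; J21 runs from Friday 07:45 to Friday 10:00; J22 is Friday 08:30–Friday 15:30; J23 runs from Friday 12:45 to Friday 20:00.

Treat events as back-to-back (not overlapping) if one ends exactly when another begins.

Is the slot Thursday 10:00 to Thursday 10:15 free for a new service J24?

Yes — the slot is free

J15: starts Thursday 15:15 at or after J24 ends Thursday 10:15 → clear.
J17: starts Thursday 19:00 at or after J24 ends Thursday 10:15 → clear.
J16: starts Thursday 19:15 at or after J24 ends Thursday 10:15 → clear.
J19: starts Thursday 21:00 at or after J24 ends Thursday 10:15 → clear.
J18: starts Friday 07:15 at or after J24 ends Thursday 10:15 → clear.
J20: starts Friday 07:15 at or after J24 ends Thursday 10:15 → clear.
J21: starts Friday 07:45 at or after J24 ends Thursday 10:15 → clear.
J22: starts Friday 08:30 at or after J24 ends Thursday 10:15 → clear.
J23: starts Friday 12:45 at or after J24 ends Thursday 10:15 → clear.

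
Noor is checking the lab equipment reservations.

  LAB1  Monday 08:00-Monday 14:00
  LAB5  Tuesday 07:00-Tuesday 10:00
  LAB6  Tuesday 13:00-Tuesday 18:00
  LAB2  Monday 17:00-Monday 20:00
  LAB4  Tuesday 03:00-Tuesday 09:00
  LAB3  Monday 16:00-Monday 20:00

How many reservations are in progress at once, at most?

2

Sweep the timeline, counting +1 at each start and −1 at each end (ends before starts at a tie):
Monday 08:00 start LAB1 → 1
Monday 14:00 end LAB1 → 0
Monday 16:00 start LAB3 → 1
Monday 17:00 start LAB2 → 2
Monday 20:00 end LAB2 → 1
Monday 20:00 end LAB3 → 0
Tuesday 03:00 start LAB4 → 1
Tuesday 07:00 start LAB5 → 2
Tuesday 09:00 end LAB4 → 1
Tuesday 10:00 end LAB5 → 0
Tuesday 13:00 start LAB6 → 1
Tuesday 18:00 end LAB6 → 0
Peak is 2, at Monday 17:00 (LAB2, LAB3).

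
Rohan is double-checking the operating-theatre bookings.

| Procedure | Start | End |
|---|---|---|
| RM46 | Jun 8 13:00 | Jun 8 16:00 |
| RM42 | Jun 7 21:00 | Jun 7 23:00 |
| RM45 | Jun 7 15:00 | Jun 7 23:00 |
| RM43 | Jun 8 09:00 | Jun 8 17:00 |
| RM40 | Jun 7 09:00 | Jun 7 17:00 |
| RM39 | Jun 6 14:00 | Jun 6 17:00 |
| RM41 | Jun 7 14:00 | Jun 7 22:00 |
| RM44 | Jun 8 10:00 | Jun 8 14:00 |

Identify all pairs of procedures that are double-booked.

Two intervals overlap when each starts before the other ends.
Sorted by start: RM39, RM40, RM41, RM45, RM42, RM43, RM44, RM46.
RM40 starts after RM39 ends, so RM39 has no further overlaps.
RM41 starts before RM40 ends → RM40 and RM41 overlap.
RM45 starts before RM40 ends → RM40 and RM45 overlap.
RM42 starts after RM40 ends, so RM40 has no further overlaps.
RM45 starts before RM41 ends → RM41 and RM45 overlap.
RM42 starts before RM41 ends → RM41 and RM42 overlap.
RM43 starts after RM41 ends, so RM41 has no further overlaps.
RM42 starts before RM45 ends → RM45 and RM42 overlap.
RM43 starts after RM45 ends, so RM45 has no further overlaps.
RM43 starts after RM42 ends, so RM42 has no further overlaps.
RM44 starts before RM43 ends → RM43 and RM44 overlap.
RM46 starts before RM43 ends → RM43 and RM46 overlap.
RM46 starts before RM44 ends → RM44 and RM46 overlap.

RM40 & RM41, RM40 & RM45, RM41 & RM42, RM41 & RM45, RM42 & RM45, RM43 & RM44, RM43 & RM46, RM44 & RM46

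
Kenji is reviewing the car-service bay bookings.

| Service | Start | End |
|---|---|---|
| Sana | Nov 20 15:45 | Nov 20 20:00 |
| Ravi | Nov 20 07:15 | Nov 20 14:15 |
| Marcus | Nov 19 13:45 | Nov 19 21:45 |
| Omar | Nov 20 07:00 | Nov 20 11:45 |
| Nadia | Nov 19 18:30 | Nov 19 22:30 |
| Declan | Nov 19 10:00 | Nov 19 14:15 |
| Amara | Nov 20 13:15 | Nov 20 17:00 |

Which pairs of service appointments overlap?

Amara & Ravi, Amara & Sana, Declan & Marcus, Marcus & Nadia, Omar & Ravi

Check each pair: they overlap iff neither finishes before the other starts.
Sorted by start: Declan, Marcus, Nadia, Omar, Ravi, Amara, Sana.
Marcus starts before Declan ends → Declan and Marcus overlap.
Nadia starts after Declan ends — done with Declan.
Nadia starts before Marcus ends → Marcus and Nadia overlap.
Omar starts after Marcus ends — done with Marcus.
Omar starts after Nadia ends — done with Nadia.
Ravi starts before Omar ends → Omar and Ravi overlap.
Amara starts after Omar ends — done with Omar.
Amara starts before Ravi ends → Ravi and Amara overlap.
Sana starts after Ravi ends.
Sana starts before Amara ends → Amara and Sana overlap.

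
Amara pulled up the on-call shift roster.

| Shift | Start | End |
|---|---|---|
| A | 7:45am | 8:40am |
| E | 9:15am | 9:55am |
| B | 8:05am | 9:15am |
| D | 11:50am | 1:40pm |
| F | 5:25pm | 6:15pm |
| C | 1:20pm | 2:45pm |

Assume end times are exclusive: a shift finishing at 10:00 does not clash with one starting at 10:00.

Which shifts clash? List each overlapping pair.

A & B, C & D

Sorted by start: A, B, E, D, C, F.
B starts before A ends → A and B overlap.
E starts after A ends, so nothing later overlaps A either.
E starts exactly when B ends (back-to-back, no overlap), so nothing later overlaps B either.
D starts after E ends, so nothing later overlaps E either.
C starts before D ends → D and C overlap.
F starts after D ends.
F starts after C ends.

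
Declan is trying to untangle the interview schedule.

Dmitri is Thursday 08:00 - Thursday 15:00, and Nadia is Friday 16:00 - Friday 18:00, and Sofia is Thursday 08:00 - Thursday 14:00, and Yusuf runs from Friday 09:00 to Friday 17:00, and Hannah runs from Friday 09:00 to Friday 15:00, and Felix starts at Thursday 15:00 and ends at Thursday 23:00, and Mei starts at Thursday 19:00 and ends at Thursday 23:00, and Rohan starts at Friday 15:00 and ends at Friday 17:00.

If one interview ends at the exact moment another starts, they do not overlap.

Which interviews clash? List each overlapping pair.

Two intervals overlap when each starts before the other ends.
Sorted by start: Dmitri, Sofia, Felix, Mei, Hannah, Yusuf, Rohan, Nadia.
Sofia starts before Dmitri ends → Dmitri and Sofia overlap.
Felix starts exactly when Dmitri ends (back-to-back, no overlap), so nothing later overlaps Dmitri either.
Felix starts after Sofia ends, so nothing later overlaps Sofia either.
Mei starts before Felix ends → Felix and Mei overlap.
Hannah starts after Felix ends, so nothing later overlaps Felix either.
Hannah starts after Mei ends, so nothing later overlaps Mei either.
Yusuf starts before Hannah ends → Hannah and Yusuf overlap.
Rohan starts exactly when Hannah ends (back-to-back, no overlap), so nothing later overlaps Hannah either.
Rohan starts before Yusuf ends → Yusuf and Rohan overlap.
Nadia starts before Yusuf ends → Yusuf and Nadia overlap.
Nadia starts before Rohan ends → Rohan and Nadia overlap.

Dmitri & Sofia, Felix & Mei, Hannah & Yusuf, Nadia & Rohan, Nadia & Yusuf, Rohan & Yusuf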